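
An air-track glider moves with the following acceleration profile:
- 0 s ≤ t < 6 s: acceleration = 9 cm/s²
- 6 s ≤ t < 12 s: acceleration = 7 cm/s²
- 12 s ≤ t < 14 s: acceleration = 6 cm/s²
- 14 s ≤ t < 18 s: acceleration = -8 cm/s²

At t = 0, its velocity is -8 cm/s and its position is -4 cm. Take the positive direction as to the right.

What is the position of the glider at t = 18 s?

1036 cm

On each constant-a segment, Δv = aΔt and Δx = v₀Δt + ½aΔt²; chain segment to segment.
0–6 s: v starts -8 cm/s; Δx = -8·6 + ½·9·6² = 114 cm; v ends 46 cm/s.
6–12 s: v starts 46 cm/s; Δx = 46·6 + ½·7·6² = 402 cm; v ends 88 cm/s.
12–14 s: v starts 88 cm/s; Δx = 88·2 + ½·6·2² = 188 cm; v ends 100 cm/s.
14–18 s: v starts 100 cm/s; Δx = 100·4 + ½·-8·4² = 336 cm; v ends 68 cm/s.
x(18) = -4 + Σ Δx = 1036 cm.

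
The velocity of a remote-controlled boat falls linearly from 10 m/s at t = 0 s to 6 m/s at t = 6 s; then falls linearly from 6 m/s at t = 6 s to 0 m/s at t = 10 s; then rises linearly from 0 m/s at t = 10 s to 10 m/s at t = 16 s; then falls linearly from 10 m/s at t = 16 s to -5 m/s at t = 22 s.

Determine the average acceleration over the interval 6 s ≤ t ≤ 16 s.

Average acceleration = Δv/Δt = (10 − 6)/(16 − 6) = 0.4 m/s².

0.4 m/s²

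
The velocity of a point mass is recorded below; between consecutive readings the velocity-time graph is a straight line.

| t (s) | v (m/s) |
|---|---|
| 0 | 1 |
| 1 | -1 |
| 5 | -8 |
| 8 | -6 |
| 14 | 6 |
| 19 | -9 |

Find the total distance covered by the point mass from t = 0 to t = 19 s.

Distance (not displacement) is the total path length: add the absolute areas under v-t.
0–1 s: v = 0 at t = 0.5 s; triangle areas 0.25 + 0.25 = 0.5 m
1–5 s: |½(-1 + -8)(4)| = 18 m
5–8 s: |½(-8 + -6)(3)| = 21 m
8–14 s: v = 0 at t = 11 s; triangle areas 9 + 9 = 18 m
14–19 s: v = 0 at t = 16 s; triangle areas 6 + 13.5 = 19.5 m
Total distance = 77 m

77 m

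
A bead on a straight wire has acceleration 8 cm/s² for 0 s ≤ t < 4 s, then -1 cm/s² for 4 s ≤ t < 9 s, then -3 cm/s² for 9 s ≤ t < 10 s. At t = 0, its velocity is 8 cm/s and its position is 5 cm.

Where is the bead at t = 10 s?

322 cm

On each constant-a segment, Δv = aΔt and Δx = v₀Δt + ½aΔt²; chain segment to segment.
0–4 s: v starts 8 cm/s; Δx = 8·4 + ½·8·4² = 96 cm; v ends 40 cm/s.
4–9 s: v starts 40 cm/s; Δx = 40·5 + ½·-1·5² = 187.5 cm; v ends 35 cm/s.
9–10 s: v starts 35 cm/s; Δx = 35·1 + ½·-3·1² = 33.5 cm; v ends 32 cm/s.
x(10) = 5 + Σ Δx = 322 cm.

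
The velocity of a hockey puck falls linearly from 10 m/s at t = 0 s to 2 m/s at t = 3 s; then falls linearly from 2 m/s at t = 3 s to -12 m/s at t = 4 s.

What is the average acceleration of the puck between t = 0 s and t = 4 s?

-5.5 m/s²

Average acceleration = Δv/Δt = (-12 − 10)/(4 − 0) = -5.5 m/s².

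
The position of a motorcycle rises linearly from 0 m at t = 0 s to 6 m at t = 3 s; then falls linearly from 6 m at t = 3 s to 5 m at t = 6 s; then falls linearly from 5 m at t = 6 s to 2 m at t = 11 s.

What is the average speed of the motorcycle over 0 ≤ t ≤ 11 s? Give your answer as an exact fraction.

10/11 m/s

Average speed = (total path length)/(elapsed time); on a piecewise-linear x-t graph the path length is Σ|Δx|.
0–3 s: |Δx| = |6 − 0| = 6 m
3–6 s: |Δx| = |5 − 6| = 1 m
6–11 s: |Δx| = |2 − 5| = 3 m
Total path = 10 m; average speed = 10/11 = 10/11 m/s.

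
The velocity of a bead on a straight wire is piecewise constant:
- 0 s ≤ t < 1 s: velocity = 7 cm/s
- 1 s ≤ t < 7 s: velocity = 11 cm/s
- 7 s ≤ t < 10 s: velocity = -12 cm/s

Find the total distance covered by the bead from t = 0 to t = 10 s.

Total distance travelled is ∫|v| dt — sum the magnitudes of each area piece.
0–1 s: |7| × 1 = 7 cm
1–7 s: |11| × 6 = 66 cm
7–10 s: |-12| × 3 = 36 cm
Total distance = 109 cm

109 cm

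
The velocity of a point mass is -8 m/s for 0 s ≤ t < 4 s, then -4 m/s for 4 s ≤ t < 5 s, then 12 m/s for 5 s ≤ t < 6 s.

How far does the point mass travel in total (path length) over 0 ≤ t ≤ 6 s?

Distance (not displacement) is the total path length: add the absolute areas under v-t.
0–4 s: |-8| × 4 = 32 m
4–5 s: |-4| × 1 = 4 m
5–6 s: |12| × 1 = 12 m
Total distance = 48 m

48 m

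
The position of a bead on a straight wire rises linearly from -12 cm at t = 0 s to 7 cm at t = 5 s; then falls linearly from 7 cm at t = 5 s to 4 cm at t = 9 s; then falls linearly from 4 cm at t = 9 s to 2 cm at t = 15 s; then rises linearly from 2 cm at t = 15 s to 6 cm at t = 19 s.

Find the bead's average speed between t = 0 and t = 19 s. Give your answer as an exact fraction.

Average speed = (total path length)/(elapsed time); on a piecewise-linear x-t graph the path length is Σ|Δx|.
0–5 s: |Δx| = |7 − -12| = 19 cm
5–9 s: |Δx| = |4 − 7| = 3 cm
9–15 s: |Δx| = |2 − 4| = 2 cm
15–19 s: |Δx| = |6 − 2| = 4 cm
Total path = 28 cm; average speed = 28/19 = 28/19 cm/s.

28/19 cm/s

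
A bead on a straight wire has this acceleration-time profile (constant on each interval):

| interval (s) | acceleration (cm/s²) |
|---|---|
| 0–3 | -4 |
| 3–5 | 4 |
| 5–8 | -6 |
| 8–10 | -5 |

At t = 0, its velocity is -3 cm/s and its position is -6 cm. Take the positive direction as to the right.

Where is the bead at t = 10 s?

-163 cm

On each constant-a segment, Δv = aΔt and Δx = v₀Δt + ½aΔt²; chain segment to segment.
0–3 s: v starts -3 cm/s; Δx = -3·3 + ½·-4·3² = -27 cm; v ends -15 cm/s.
3–5 s: v starts -15 cm/s; Δx = -15·2 + ½·4·2² = -22 cm; v ends -7 cm/s.
5–8 s: v starts -7 cm/s; Δx = -7·3 + ½·-6·3² = -48 cm; v ends -25 cm/s.
8–10 s: v starts -25 cm/s; Δx = -25·2 + ½·-5·2² = -60 cm; v ends -35 cm/s.
x(10) = -6 + Σ Δx = -163 cm.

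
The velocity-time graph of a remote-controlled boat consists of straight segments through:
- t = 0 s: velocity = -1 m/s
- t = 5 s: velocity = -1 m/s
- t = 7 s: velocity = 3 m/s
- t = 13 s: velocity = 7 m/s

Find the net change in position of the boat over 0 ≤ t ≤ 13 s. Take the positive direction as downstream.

Net displacement equals the area under the velocity-time graph (areas below the axis count negative).
0–5 s: -1 × 5 = -5 m
5–7 s: ½(-1 + 3)(2) = 2 m
7–13 s: ½(3 + 7)(6) = 30 m
Net displacement = 27 m

27 m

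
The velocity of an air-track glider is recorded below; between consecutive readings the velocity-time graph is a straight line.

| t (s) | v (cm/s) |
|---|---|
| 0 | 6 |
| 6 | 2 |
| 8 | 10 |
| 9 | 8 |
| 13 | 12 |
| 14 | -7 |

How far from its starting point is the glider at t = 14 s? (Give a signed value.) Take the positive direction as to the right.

Displacement is the signed area under the v-t curve.
0–6 s: ½(6 + 2)(6) = 24 cm
6–8 s: ½(2 + 10)(2) = 12 cm
8–9 s: ½(10 + 8)(1) = 9 cm
9–13 s: ½(8 + 12)(4) = 40 cm
13–14 s: ½(12 + -7)(1) = 2.5 cm
Net displacement = 87.5 cm

87.5 cm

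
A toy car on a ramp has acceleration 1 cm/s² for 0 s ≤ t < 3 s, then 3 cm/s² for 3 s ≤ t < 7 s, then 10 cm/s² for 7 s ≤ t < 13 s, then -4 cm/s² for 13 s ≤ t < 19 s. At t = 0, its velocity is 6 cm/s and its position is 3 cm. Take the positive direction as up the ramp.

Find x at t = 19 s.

On each constant-a segment, Δv = aΔt and Δx = v₀Δt + ½aΔt²; chain segment to segment.
0–3 s: v starts 6 cm/s; Δx = 6·3 + ½·1·3² = 22.5 cm; v ends 9 cm/s.
3–7 s: v starts 9 cm/s; Δx = 9·4 + ½·3·4² = 60 cm; v ends 21 cm/s.
7–13 s: v starts 21 cm/s; Δx = 21·6 + ½·10·6² = 306 cm; v ends 81 cm/s.
13–19 s: v starts 81 cm/s; Δx = 81·6 + ½·-4·6² = 414 cm; v ends 57 cm/s.
x(19) = 3 + Σ Δx = 805.5 cm.

805.5 cm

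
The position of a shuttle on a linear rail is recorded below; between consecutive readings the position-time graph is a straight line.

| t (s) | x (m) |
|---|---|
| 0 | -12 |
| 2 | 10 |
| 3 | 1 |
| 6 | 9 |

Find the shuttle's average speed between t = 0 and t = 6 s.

Average speed = (total path length)/(elapsed time); on a piecewise-linear x-t graph the path length is Σ|Δx|.
0–2 s: |Δx| = |10 − -12| = 22 m
2–3 s: |Δx| = |1 − 10| = 9 m
3–6 s: |Δx| = |9 − 1| = 8 m
Total path = 39 m; average speed = 39/6 = 6.5 m/s.

6.5 m/s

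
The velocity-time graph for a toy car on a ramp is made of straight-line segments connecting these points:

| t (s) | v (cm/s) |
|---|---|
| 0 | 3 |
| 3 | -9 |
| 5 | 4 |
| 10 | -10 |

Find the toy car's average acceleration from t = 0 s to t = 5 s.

Average acceleration = Δv/Δt = (4 − 3)/(5 − 0) = 0.2 cm/s².

0.2 cm/s²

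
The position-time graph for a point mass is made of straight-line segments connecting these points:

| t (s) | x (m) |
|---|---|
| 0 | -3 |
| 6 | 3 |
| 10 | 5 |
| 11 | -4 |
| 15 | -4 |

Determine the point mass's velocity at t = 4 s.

Velocity is the slope of the x-t graph on 0–6 s: (3 − -3)/(6 − 0) = 1 m/s.

1 m/s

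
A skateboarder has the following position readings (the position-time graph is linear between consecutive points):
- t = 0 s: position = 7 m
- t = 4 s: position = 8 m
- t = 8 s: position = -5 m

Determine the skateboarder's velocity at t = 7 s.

Velocity is the slope of the x-t graph on 4–8 s: (-5 − 8)/(8 − 4) = -3.25 m/s.

-3.25 m/s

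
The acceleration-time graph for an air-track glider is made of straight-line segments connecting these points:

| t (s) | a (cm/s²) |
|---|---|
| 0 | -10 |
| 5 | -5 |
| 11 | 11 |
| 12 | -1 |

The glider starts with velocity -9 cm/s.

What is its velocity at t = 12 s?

Δv equals the area under the a-t graph; then v = v₀ + Δv.
0–5 s: ½(-10 + -5)(5) = -37.5 cm/s
5–11 s: ½(-5 + 11)(6) = 18 cm/s
11–12 s: ½(11 + -1)(1) = 5 cm/s
Δv = -14.5 cm/s, so v(12) = -9 + (-14.5) = -23.5 cm/s.

-23.5 cm/s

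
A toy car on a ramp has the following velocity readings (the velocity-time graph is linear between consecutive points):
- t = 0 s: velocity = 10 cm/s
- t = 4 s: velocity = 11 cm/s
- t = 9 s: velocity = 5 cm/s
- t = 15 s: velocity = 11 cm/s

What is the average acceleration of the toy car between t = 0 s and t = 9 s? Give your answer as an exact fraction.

-5/9 cm/s²

Average acceleration = Δv/Δt = (5 − 10)/(9 − 0) = -5/9 cm/s².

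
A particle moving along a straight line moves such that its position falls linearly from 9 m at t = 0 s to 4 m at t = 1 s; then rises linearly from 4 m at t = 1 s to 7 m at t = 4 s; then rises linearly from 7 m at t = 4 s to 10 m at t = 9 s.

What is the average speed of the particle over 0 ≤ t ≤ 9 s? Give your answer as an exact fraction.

11/9 m/s

Average speed = (total path length)/(elapsed time); on a piecewise-linear x-t graph the path length is Σ|Δx|.
0–1 s: |Δx| = |4 − 9| = 5 m
1–4 s: |Δx| = |7 − 4| = 3 m
4–9 s: |Δx| = |10 − 7| = 3 m
Total path = 11 m; average speed = 11/9 = 11/9 m/s.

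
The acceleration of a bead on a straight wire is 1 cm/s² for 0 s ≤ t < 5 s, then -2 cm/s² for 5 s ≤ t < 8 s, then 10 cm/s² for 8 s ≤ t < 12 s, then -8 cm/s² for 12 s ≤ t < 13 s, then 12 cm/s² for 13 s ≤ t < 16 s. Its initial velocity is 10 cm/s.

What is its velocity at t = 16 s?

Δv equals the area under the a-t graph; then v = v₀ + Δv.
0–5 s: 1 × 5 = 5 cm/s
5–8 s: -2 × 3 = -6 cm/s
8–12 s: 10 × 4 = 40 cm/s
12–13 s: -8 × 1 = -8 cm/s
13–16 s: 12 × 3 = 36 cm/s
Δv = 67 cm/s, so v(16) = 10 + (67) = 77 cm/s.

77 cm/s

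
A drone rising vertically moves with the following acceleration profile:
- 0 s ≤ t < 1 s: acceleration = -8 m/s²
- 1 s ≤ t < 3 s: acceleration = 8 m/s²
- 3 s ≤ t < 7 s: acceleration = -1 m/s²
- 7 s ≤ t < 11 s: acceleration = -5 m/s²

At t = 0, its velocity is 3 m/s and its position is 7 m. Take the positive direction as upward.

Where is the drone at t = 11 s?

36 m

On each constant-a segment, Δv = aΔt and Δx = v₀Δt + ½aΔt²; chain segment to segment.
0–1 s: v starts 3 m/s; Δx = 3·1 + ½·-8·1² = -1 m; v ends -5 m/s.
1–3 s: v starts -5 m/s; Δx = -5·2 + ½·8·2² = 6 m; v ends 11 m/s.
3–7 s: v starts 11 m/s; Δx = 11·4 + ½·-1·4² = 36 m; v ends 7 m/s.
7–11 s: v starts 7 m/s; Δx = 7·4 + ½·-5·4² = -12 m; v ends -13 m/s.
x(11) = 7 + Σ Δx = 36 m.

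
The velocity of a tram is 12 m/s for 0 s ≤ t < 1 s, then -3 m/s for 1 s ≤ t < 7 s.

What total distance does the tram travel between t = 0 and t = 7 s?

Total distance travelled is ∫|v| dt — sum the magnitudes of each area piece.
0–1 s: |12| × 1 = 12 m
1–7 s: |-3| × 6 = 18 m
Total distance = 30 m

30 m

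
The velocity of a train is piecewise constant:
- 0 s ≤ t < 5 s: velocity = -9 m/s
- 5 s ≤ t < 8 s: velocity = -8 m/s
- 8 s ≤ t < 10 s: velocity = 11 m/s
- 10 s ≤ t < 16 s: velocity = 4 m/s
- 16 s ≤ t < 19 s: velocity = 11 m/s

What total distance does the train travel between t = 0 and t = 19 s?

148 m

Total distance travelled is ∫|v| dt — sum the magnitudes of each area piece.
0–5 s: |-9| × 5 = 45 m
5–8 s: |-8| × 3 = 24 m
8–10 s: |11| × 2 = 22 m
10–16 s: |4| × 6 = 24 m
16–19 s: |11| × 3 = 33 m
Total distance = 148 m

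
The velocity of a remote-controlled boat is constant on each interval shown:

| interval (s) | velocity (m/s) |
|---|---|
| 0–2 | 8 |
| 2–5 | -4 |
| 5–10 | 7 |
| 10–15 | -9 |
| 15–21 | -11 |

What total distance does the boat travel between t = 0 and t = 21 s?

Distance (not displacement) is the total path length: add the absolute areas under v-t.
0–2 s: |8| × 2 = 16 m
2–5 s: |-4| × 3 = 12 m
5–10 s: |7| × 5 = 35 m
10–15 s: |-9| × 5 = 45 m
15–21 s: |-11| × 6 = 66 m
Total distance = 174 m

174 m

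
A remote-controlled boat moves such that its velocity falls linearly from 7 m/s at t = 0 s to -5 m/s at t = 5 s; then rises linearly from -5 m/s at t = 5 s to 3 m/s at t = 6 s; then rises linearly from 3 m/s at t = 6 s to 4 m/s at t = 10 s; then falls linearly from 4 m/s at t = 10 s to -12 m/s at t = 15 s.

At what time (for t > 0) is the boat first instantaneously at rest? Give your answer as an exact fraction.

v changes sign on 0–5 s (from 7 to -5); the graph is linear there, so v = 0 at t = 0 + (-7)·(5 − 0)/(-5 − 7) = 35/12 s.

t = 35/12 s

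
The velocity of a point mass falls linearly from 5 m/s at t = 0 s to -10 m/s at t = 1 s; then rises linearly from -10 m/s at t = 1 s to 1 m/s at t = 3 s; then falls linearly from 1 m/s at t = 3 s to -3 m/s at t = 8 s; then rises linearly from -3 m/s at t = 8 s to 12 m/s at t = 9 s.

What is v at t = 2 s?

On 1–3 s the graph is linear from -10 to 1 m/s: v(2) = -10 + (1 − -10)·(2 − 1)/(3 − 1) = -4.5 m/s.

-4.5 m/s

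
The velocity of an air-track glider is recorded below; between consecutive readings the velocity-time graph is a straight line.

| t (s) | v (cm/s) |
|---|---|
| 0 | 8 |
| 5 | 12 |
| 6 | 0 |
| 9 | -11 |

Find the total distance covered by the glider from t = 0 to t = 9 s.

Distance (not displacement) is the total path length: add the absolute areas under v-t.
0–5 s: |½(8 + 12)(5)| = 50 cm
5–6 s: |½(12 + 0)(1)| = 6 cm
6–9 s: |½(0 + -11)(3)| = 16.5 cm
Total distance = 72.5 cm

72.5 cm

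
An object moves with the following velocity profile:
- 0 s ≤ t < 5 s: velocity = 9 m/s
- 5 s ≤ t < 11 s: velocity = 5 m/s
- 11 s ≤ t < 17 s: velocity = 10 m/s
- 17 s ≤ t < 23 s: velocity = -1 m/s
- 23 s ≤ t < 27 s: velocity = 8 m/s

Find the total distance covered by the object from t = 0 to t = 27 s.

173 m

Distance (not displacement) is the total path length: add the absolute areas under v-t.
0–5 s: |9| × 5 = 45 m
5–11 s: |5| × 6 = 30 m
11–17 s: |10| × 6 = 60 m
17–23 s: |-1| × 6 = 6 m
23–27 s: |8| × 4 = 32 m
Total distance = 173 m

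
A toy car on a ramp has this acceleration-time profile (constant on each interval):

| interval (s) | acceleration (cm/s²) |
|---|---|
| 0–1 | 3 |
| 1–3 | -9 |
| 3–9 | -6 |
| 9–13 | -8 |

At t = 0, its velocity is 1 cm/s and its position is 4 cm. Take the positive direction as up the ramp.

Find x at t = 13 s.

-459.5 cm

On each constant-a segment, Δv = aΔt and Δx = v₀Δt + ½aΔt²; chain segment to segment.
0–1 s: v starts 1 cm/s; Δx = 1·1 + ½·3·1² = 2.5 cm; v ends 4 cm/s.
1–3 s: v starts 4 cm/s; Δx = 4·2 + ½·-9·2² = -10 cm; v ends -14 cm/s.
3–9 s: v starts -14 cm/s; Δx = -14·6 + ½·-6·6² = -192 cm; v ends -50 cm/s.
9–13 s: v starts -50 cm/s; Δx = -50·4 + ½·-8·4² = -264 cm; v ends -82 cm/s.
x(13) = 4 + Σ Δx = -459.5 cm.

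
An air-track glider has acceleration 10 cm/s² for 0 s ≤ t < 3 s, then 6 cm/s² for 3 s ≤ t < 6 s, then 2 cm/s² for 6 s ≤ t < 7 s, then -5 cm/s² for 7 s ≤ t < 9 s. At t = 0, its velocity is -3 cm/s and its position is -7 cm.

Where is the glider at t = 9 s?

267 cm

On each constant-a segment, Δv = aΔt and Δx = v₀Δt + ½aΔt²; chain segment to segment.
0–3 s: v starts -3 cm/s; Δx = -3·3 + ½·10·3² = 36 cm; v ends 27 cm/s.
3–6 s: v starts 27 cm/s; Δx = 27·3 + ½·6·3² = 108 cm; v ends 45 cm/s.
6–7 s: v starts 45 cm/s; Δx = 45·1 + ½·2·1² = 46 cm; v ends 47 cm/s.
7–9 s: v starts 47 cm/s; Δx = 47·2 + ½·-5·2² = 84 cm; v ends 37 cm/s.
x(9) = -7 + Σ Δx = 267 cm.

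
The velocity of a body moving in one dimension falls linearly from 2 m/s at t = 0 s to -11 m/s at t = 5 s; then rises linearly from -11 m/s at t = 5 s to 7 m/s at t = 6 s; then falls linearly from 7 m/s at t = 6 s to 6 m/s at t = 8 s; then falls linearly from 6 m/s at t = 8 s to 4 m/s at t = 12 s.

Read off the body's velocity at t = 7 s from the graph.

On 6–8 s the graph is linear from 7 to 6 m/s: v(7) = 7 + (6 − 7)·(7 − 6)/(8 − 6) = 6.5 m/s.

6.5 m/s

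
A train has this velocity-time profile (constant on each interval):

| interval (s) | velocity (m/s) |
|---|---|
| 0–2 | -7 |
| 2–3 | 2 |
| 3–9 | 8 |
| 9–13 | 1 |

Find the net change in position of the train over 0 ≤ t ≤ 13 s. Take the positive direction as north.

40 m

Displacement is the signed area under the v-t curve.
0–2 s: -7 × 2 = -14 m
2–3 s: 2 × 1 = 2 m
3–9 s: 8 × 6 = 48 m
9–13 s: 1 × 4 = 4 m
Net displacement = 40 m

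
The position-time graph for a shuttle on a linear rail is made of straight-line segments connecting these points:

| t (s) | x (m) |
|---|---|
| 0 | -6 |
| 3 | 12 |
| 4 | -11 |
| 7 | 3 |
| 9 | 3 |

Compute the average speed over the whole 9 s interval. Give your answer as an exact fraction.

55/9 m/s

Average speed = (total path length)/(elapsed time); on a piecewise-linear x-t graph the path length is Σ|Δx|.
0–3 s: |Δx| = |12 − -6| = 18 m
3–4 s: |Δx| = |-11 − 12| = 23 m
4–7 s: |Δx| = |3 − -11| = 14 m
7–9 s: |Δx| = |3 − 3| = 0 m
Total path = 55 m; average speed = 55/9 = 55/9 m/s.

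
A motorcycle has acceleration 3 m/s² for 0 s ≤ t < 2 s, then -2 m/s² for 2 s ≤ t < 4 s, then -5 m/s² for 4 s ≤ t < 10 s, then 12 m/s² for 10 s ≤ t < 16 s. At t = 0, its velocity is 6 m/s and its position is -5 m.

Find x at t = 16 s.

On each constant-a segment, Δv = aΔt and Δx = v₀Δt + ½aΔt²; chain segment to segment.
0–2 s: v starts 6 m/s; Δx = 6·2 + ½·3·2² = 18 m; v ends 12 m/s.
2–4 s: v starts 12 m/s; Δx = 12·2 + ½·-2·2² = 20 m; v ends 8 m/s.
4–10 s: v starts 8 m/s; Δx = 8·6 + ½·-5·6² = -42 m; v ends -22 m/s.
10–16 s: v starts -22 m/s; Δx = -22·6 + ½·12·6² = 84 m; v ends 50 m/s.
x(16) = -5 + Σ Δx = 75 m.

75 m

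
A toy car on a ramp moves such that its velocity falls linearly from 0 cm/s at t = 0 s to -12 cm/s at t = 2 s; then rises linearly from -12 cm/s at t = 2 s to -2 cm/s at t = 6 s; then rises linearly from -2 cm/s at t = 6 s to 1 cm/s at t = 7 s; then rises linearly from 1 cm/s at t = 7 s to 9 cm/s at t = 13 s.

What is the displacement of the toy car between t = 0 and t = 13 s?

Net displacement equals the area under the velocity-time graph (areas below the axis count negative).
0–2 s: ½(0 + -12)(2) = -12 cm
2–6 s: ½(-12 + -2)(4) = -28 cm
6–7 s: ½(-2 + 1)(1) = -0.5 cm
7–13 s: ½(1 + 9)(6) = 30 cm
Net displacement = -10.5 cm

-10.5 cm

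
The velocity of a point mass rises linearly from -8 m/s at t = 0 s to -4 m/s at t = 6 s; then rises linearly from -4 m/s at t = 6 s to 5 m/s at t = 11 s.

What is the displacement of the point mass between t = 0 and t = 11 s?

-33.5 m

Net displacement equals the area under the velocity-time graph (areas below the axis count negative).
0–6 s: ½(-8 + -4)(6) = -36 m
6–11 s: ½(-4 + 5)(5) = 2.5 m
Net displacement = -33.5 m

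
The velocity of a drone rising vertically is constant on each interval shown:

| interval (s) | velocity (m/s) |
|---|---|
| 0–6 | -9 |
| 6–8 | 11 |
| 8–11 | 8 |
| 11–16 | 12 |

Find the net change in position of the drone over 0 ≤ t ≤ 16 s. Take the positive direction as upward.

Net displacement equals the area under the velocity-time graph (areas below the axis count negative).
0–6 s: -9 × 6 = -54 m
6–8 s: 11 × 2 = 22 m
8–11 s: 8 × 3 = 24 m
11–16 s: 12 × 5 = 60 m
Net displacement = 52 m

52 m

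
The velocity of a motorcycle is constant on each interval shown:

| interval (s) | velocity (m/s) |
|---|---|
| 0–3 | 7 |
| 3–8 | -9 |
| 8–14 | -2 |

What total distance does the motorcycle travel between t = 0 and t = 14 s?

78 m

Total distance travelled is ∫|v| dt — sum the magnitudes of each area piece.
0–3 s: |7| × 3 = 21 m
3–8 s: |-9| × 5 = 45 m
8–14 s: |-2| × 6 = 12 m
Total distance = 78 m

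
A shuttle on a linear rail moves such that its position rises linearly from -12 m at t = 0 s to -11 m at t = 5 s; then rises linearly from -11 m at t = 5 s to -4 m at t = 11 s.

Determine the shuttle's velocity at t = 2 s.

0.2 m/s

Velocity is the slope of the x-t graph on 0–5 s: (-11 − -12)/(5 − 0) = 0.2 m/s.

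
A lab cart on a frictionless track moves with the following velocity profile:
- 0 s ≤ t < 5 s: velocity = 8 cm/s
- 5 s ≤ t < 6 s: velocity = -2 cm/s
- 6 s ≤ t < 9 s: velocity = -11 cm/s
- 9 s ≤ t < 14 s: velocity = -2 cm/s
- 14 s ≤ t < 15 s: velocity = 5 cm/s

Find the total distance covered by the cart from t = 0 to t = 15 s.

90 cm

Distance (not displacement) is the total path length: add the absolute areas under v-t.
0–5 s: |8| × 5 = 40 cm
5–6 s: |-2| × 1 = 2 cm
6–9 s: |-11| × 3 = 33 cm
9–14 s: |-2| × 5 = 10 cm
14–15 s: |5| × 1 = 5 cm
Total distance = 90 cm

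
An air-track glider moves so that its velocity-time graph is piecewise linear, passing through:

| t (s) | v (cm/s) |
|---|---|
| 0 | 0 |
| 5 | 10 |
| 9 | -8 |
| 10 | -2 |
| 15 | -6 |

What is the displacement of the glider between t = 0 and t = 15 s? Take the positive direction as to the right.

Displacement is the signed area under the v-t curve.
0–5 s: ½(0 + 10)(5) = 25 cm
5–9 s: ½(10 + -8)(4) = 4 cm
9–10 s: ½(-8 + -2)(1) = -5 cm
10–15 s: ½(-2 + -6)(5) = -20 cm
Net displacement = 4 cm

4 cm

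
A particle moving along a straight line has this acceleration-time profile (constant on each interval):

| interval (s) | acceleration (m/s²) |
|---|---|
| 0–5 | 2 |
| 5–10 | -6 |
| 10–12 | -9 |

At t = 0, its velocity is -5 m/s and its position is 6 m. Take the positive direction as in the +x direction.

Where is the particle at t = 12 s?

On each constant-a segment, Δv = aΔt and Δx = v₀Δt + ½aΔt²; chain segment to segment.
0–5 s: v starts -5 m/s; Δx = -5·5 + ½·2·5² = 0 m; v ends 5 m/s.
5–10 s: v starts 5 m/s; Δx = 5·5 + ½·-6·5² = -50 m; v ends -25 m/s.
10–12 s: v starts -25 m/s; Δx = -25·2 + ½·-9·2² = -68 m; v ends -43 m/s.
x(12) = 6 + Σ Δx = -112 m.

-112 m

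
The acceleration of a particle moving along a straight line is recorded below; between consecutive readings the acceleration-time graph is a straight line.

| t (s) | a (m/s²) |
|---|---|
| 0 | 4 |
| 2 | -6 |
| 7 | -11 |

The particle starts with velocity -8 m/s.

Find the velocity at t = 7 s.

-52.5 m/s

Δv equals the area under the a-t graph; then v = v₀ + Δv.
0–2 s: ½(4 + -6)(2) = -2 m/s
2–7 s: ½(-6 + -11)(5) = -42.5 m/s
Δv = -44.5 m/s, so v(7) = -8 + (-44.5) = -52.5 m/s.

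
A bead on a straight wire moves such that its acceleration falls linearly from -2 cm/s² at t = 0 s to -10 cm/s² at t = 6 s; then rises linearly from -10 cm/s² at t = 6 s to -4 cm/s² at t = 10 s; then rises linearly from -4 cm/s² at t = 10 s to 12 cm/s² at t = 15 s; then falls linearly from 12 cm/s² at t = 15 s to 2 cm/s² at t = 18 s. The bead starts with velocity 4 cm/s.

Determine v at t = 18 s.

-19 cm/s

Δv equals the area under the a-t graph; then v = v₀ + Δv.
0–6 s: ½(-2 + -10)(6) = -36 cm/s
6–10 s: ½(-10 + -4)(4) = -28 cm/s
10–15 s: ½(-4 + 12)(5) = 20 cm/s
15–18 s: ½(12 + 2)(3) = 21 cm/s
Δv = -23 cm/s, so v(18) = 4 + (-23) = -19 cm/s.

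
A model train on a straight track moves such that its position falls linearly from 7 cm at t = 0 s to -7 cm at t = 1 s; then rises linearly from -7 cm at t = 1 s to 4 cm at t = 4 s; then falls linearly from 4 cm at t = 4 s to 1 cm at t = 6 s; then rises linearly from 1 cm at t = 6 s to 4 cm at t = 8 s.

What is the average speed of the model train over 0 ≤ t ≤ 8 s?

3.875 cm/s

Average speed = (total path length)/(elapsed time); on a piecewise-linear x-t graph the path length is Σ|Δx|.
0–1 s: |Δx| = |-7 − 7| = 14 cm
1–4 s: |Δx| = |4 − -7| = 11 cm
4–6 s: |Δx| = |1 − 4| = 3 cm
6–8 s: |Δx| = |4 − 1| = 3 cm
Total path = 31 cm; average speed = 31/8 = 3.875 cm/s.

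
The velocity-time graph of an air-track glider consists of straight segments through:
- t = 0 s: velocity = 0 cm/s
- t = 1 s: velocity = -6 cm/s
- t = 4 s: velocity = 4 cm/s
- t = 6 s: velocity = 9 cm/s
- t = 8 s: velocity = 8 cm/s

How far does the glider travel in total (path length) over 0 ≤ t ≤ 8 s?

Distance (not displacement) is the total path length: add the absolute areas under v-t.
0–1 s: |½(0 + -6)(1)| = 3 cm
1–4 s: v = 0 at t = 2.8 s; triangle areas 5.4 + 2.4 = 7.8 cm
4–6 s: |½(4 + 9)(2)| = 13 cm
6–8 s: |½(9 + 8)(2)| = 17 cm
Total distance = 40.8 cm

40.8 cm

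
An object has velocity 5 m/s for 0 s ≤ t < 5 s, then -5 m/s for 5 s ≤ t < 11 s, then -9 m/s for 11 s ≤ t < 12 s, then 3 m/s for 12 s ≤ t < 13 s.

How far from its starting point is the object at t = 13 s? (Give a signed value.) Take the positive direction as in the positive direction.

-11 m

Displacement is the signed area under the v-t curve.
0–5 s: 5 × 5 = 25 m
5–11 s: -5 × 6 = -30 m
11–12 s: -9 × 1 = -9 m
12–13 s: 3 × 1 = 3 m
Net displacement = -11 m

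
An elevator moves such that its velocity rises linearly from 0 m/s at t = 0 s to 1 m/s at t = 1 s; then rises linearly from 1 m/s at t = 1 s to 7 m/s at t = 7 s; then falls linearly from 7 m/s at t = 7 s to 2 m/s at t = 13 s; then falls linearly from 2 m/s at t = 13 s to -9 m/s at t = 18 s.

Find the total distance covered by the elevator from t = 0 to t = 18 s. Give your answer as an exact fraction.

779/11 m

Distance (not displacement) is the total path length: add the absolute areas under v-t.
0–1 s: |½(0 + 1)(1)| = 0.5 m
1–7 s: |½(1 + 7)(6)| = 24 m
7–13 s: |½(7 + 2)(6)| = 27 m
13–18 s: v = 0 at t = 153/11 s; triangle areas 10/11 + 405/22 = 425/22 m
Total distance = 779/11 m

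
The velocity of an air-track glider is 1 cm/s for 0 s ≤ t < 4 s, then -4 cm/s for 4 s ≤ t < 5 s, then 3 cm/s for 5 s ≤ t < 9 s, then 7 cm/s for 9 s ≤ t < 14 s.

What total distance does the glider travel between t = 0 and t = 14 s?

Distance (not displacement) is the total path length: add the absolute areas under v-t.
0–4 s: |1| × 4 = 4 cm
4–5 s: |-4| × 1 = 4 cm
5–9 s: |3| × 4 = 12 cm
9–14 s: |7| × 5 = 35 cm
Total distance = 55 cm

55 cm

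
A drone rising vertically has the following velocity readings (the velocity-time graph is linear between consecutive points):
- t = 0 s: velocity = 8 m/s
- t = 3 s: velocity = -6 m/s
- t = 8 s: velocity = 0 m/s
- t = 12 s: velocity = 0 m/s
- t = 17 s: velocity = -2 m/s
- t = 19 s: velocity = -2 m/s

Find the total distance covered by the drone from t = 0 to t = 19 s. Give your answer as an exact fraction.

243/7 m

Total distance travelled is ∫|v| dt — sum the magnitudes of each area piece.
0–3 s: v = 0 at t = 12/7 s; triangle areas 48/7 + 27/7 = 75/7 m
3–8 s: |½(-6 + 0)(5)| = 15 m
8–12 s: |0| × 4 = 0 m
12–17 s: |½(0 + -2)(5)| = 5 m
17–19 s: |-2| × 2 = 4 m
Total distance = 243/7 m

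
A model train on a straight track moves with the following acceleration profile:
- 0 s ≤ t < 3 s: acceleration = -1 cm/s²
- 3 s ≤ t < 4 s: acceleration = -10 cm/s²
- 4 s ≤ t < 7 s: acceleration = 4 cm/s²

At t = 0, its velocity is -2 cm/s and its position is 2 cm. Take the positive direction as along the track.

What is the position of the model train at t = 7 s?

-45.5 cm

On each constant-a segment, Δv = aΔt and Δx = v₀Δt + ½aΔt²; chain segment to segment.
0–3 s: v starts -2 cm/s; Δx = -2·3 + ½·-1·3² = -10.5 cm; v ends -5 cm/s.
3–4 s: v starts -5 cm/s; Δx = -5·1 + ½·-10·1² = -10 cm; v ends -15 cm/s.
4–7 s: v starts -15 cm/s; Δx = -15·3 + ½·4·3² = -27 cm; v ends -3 cm/s.
x(7) = 2 + Σ Δx = -45.5 cm.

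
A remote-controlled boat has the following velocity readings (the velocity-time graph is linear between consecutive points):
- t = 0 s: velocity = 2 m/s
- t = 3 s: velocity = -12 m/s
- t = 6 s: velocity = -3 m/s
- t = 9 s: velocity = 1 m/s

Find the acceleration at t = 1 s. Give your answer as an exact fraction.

-14/3 m/s²

Acceleration is the slope of the v-t graph on 0–3 s: (-12 − 2)/(3 − 0) = -14/3 m/s².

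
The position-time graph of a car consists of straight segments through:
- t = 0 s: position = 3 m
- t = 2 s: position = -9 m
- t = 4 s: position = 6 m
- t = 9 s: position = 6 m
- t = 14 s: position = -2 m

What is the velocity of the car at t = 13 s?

Velocity is the slope of the x-t graph on 9–14 s: (-2 − 6)/(14 − 9) = -1.6 m/s.

-1.6 m/s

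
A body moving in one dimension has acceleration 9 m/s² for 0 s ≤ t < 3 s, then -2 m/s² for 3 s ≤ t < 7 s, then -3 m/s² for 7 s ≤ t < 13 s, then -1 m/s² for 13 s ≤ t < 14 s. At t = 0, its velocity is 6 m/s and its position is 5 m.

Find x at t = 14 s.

On each constant-a segment, Δv = aΔt and Δx = v₀Δt + ½aΔt²; chain segment to segment.
0–3 s: v starts 6 m/s; Δx = 6·3 + ½·9·3² = 58.5 m; v ends 33 m/s.
3–7 s: v starts 33 m/s; Δx = 33·4 + ½·-2·4² = 116 m; v ends 25 m/s.
7–13 s: v starts 25 m/s; Δx = 25·6 + ½·-3·6² = 96 m; v ends 7 m/s.
13–14 s: v starts 7 m/s; Δx = 7·1 + ½·-1·1² = 6.5 m; v ends 6 m/s.
x(14) = 5 + Σ Δx = 282 m.

282 m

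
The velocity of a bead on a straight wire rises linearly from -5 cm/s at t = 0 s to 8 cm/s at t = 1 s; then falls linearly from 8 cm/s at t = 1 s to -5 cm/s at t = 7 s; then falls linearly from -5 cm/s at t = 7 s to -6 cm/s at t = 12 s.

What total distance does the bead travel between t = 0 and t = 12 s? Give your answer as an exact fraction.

669/13 cm

Distance (not displacement) is the total path length: add the absolute areas under v-t.
0–1 s: v = 0 at t = 5/13 s; triangle areas 25/26 + 32/13 = 89/26 cm
1–7 s: v = 0 at t = 61/13 s; triangle areas 192/13 + 75/13 = 267/13 cm
7–12 s: |½(-5 + -6)(5)| = 27.5 cm
Total distance = 669/13 cm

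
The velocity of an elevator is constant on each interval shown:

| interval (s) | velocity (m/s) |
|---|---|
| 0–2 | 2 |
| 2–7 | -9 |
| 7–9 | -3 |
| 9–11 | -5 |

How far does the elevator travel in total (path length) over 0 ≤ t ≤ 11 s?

65 m

Total distance travelled is ∫|v| dt — sum the magnitudes of each area piece.
0–2 s: |2| × 2 = 4 m
2–7 s: |-9| × 5 = 45 m
7–9 s: |-3| × 2 = 6 m
9–11 s: |-5| × 2 = 10 m
Total distance = 65 m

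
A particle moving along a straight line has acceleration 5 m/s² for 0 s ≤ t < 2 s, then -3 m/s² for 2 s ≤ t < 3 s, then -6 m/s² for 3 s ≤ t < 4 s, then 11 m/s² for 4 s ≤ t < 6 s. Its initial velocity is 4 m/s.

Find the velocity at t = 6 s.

Δv equals the area under the a-t graph; then v = v₀ + Δv.
0–2 s: 5 × 2 = 10 m/s
2–3 s: -3 × 1 = -3 m/s
3–4 s: -6 × 1 = -6 m/s
4–6 s: 11 × 2 = 22 m/s
Δv = 23 m/s, so v(6) = 4 + (23) = 27 m/s.

27 m/s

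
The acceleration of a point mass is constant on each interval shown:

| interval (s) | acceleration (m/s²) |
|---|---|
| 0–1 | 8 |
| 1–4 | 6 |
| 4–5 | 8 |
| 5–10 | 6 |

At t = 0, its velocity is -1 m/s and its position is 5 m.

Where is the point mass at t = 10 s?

On each constant-a segment, Δv = aΔt and Δx = v₀Δt + ½aΔt²; chain segment to segment.
0–1 s: v starts -1 m/s; Δx = -1·1 + ½·8·1² = 3 m; v ends 7 m/s.
1–4 s: v starts 7 m/s; Δx = 7·3 + ½·6·3² = 48 m; v ends 25 m/s.
4–5 s: v starts 25 m/s; Δx = 25·1 + ½·8·1² = 29 m; v ends 33 m/s.
5–10 s: v starts 33 m/s; Δx = 33·5 + ½·6·5² = 240 m; v ends 63 m/s.
x(10) = 5 + Σ Δx = 325 m.

325 m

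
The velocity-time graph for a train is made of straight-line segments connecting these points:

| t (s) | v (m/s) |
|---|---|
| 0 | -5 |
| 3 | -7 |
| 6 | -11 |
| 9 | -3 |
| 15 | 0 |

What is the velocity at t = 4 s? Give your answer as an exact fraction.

On 3–6 s the graph is linear from -7 to -11 m/s: v(4) = -7 + (-11 − -7)·(4 − 3)/(6 − 3) = -25/3 m/s.

-25/3 m/s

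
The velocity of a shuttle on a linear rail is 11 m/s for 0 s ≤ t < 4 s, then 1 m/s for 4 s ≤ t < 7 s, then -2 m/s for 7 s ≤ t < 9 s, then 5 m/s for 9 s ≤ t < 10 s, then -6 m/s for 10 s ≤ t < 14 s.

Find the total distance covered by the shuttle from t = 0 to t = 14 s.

Total distance travelled is ∫|v| dt — sum the magnitudes of each area piece.
0–4 s: |11| × 4 = 44 m
4–7 s: |1| × 3 = 3 m
7–9 s: |-2| × 2 = 4 m
9–10 s: |5| × 1 = 5 m
10–14 s: |-6| × 4 = 24 m
Total distance = 80 m

80 m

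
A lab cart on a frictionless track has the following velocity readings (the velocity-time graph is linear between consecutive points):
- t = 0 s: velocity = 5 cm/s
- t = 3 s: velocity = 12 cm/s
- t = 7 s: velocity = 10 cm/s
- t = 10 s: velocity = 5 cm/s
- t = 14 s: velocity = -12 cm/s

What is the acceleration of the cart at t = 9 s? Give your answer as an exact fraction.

-5/3 cm/s²

Acceleration is the slope of the v-t graph on 7–10 s: (5 − 10)/(10 − 7) = -5/3 cm/s².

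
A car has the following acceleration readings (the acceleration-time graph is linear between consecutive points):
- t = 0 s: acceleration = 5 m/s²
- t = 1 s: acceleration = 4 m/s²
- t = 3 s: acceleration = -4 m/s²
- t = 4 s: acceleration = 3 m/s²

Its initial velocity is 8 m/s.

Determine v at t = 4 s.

Δv equals the area under the a-t graph; then v = v₀ + Δv.
0–1 s: ½(5 + 4)(1) = 4.5 m/s
1–3 s: ½(4 + -4)(2) = 0 m/s
3–4 s: ½(-4 + 3)(1) = -0.5 m/s
Δv = 4 m/s, so v(4) = 8 + (4) = 12 m/s.

12 m/s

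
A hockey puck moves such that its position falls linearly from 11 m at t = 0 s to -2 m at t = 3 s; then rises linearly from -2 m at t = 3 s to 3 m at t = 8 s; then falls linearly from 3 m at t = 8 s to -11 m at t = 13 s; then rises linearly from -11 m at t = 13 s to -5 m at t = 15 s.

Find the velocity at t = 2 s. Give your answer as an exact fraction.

Velocity is the slope of the x-t graph on 0–3 s: (-2 − 11)/(3 − 0) = -13/3 m/s.

-13/3 m/s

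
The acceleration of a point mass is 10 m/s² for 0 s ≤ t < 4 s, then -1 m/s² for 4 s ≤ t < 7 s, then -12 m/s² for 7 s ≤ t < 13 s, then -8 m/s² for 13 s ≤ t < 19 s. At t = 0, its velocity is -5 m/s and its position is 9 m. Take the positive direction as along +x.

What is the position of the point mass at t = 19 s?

-238.5 m

On each constant-a segment, Δv = aΔt and Δx = v₀Δt + ½aΔt²; chain segment to segment.
0–4 s: v starts -5 m/s; Δx = -5·4 + ½·10·4² = 60 m; v ends 35 m/s.
4–7 s: v starts 35 m/s; Δx = 35·3 + ½·-1·3² = 100.5 m; v ends 32 m/s.
7–13 s: v starts 32 m/s; Δx = 32·6 + ½·-12·6² = -24 m; v ends -40 m/s.
13–19 s: v starts -40 m/s; Δx = -40·6 + ½·-8·6² = -384 m; v ends -88 m/s.
x(19) = 9 + Σ Δx = -238.5 m.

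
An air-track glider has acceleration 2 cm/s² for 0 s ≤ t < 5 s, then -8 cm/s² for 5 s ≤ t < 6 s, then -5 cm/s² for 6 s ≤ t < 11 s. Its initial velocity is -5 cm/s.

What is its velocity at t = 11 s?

-28 cm/s

Δv equals the area under the a-t graph; then v = v₀ + Δv.
0–5 s: 2 × 5 = 10 cm/s
5–6 s: -8 × 1 = -8 cm/s
6–11 s: -5 × 5 = -25 cm/s
Δv = -23 cm/s, so v(11) = -5 + (-23) = -28 cm/s.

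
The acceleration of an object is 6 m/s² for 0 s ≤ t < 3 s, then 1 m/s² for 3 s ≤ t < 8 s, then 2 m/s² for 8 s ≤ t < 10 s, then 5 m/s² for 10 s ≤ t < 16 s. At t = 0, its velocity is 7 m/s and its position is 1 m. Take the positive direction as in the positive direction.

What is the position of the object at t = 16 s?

544.5 m

On each constant-a segment, Δv = aΔt and Δx = v₀Δt + ½aΔt²; chain segment to segment.
0–3 s: v starts 7 m/s; Δx = 7·3 + ½·6·3² = 48 m; v ends 25 m/s.
3–8 s: v starts 25 m/s; Δx = 25·5 + ½·1·5² = 137.5 m; v ends 30 m/s.
8–10 s: v starts 30 m/s; Δx = 30·2 + ½·2·2² = 64 m; v ends 34 m/s.
10–16 s: v starts 34 m/s; Δx = 34·6 + ½·5·6² = 294 m; v ends 64 m/s.
x(16) = 1 + Σ Δx = 544.5 m.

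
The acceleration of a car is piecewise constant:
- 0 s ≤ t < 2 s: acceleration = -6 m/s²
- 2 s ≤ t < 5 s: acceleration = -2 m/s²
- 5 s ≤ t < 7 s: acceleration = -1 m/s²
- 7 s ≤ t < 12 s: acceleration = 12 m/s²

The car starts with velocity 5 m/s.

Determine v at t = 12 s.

45 m/s

Δv equals the area under the a-t graph; then v = v₀ + Δv.
0–2 s: -6 × 2 = -12 m/s
2–5 s: -2 × 3 = -6 m/s
5–7 s: -1 × 2 = -2 m/s
7–12 s: 12 × 5 = 60 m/s
Δv = 40 m/s, so v(12) = 5 + (40) = 45 m/s.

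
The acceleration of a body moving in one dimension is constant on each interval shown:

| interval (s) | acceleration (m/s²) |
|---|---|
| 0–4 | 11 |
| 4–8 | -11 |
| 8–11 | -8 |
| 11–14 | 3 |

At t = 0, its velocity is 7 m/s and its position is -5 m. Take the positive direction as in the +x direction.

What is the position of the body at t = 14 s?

174.5 m

On each constant-a segment, Δv = aΔt and Δx = v₀Δt + ½aΔt²; chain segment to segment.
0–4 s: v starts 7 m/s; Δx = 7·4 + ½·11·4² = 116 m; v ends 51 m/s.
4–8 s: v starts 51 m/s; Δx = 51·4 + ½·-11·4² = 116 m; v ends 7 m/s.
8–11 s: v starts 7 m/s; Δx = 7·3 + ½·-8·3² = -15 m; v ends -17 m/s.
11–14 s: v starts -17 m/s; Δx = -17·3 + ½·3·3² = -37.5 m; v ends -8 m/s.
x(14) = -5 + Σ Δx = 174.5 m.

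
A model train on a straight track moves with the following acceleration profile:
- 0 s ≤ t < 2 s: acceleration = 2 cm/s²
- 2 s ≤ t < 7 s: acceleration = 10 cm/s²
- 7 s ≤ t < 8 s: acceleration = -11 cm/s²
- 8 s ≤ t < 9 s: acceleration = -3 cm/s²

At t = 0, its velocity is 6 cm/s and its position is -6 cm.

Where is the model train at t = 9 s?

287 cm

On each constant-a segment, Δv = aΔt and Δx = v₀Δt + ½aΔt²; chain segment to segment.
0–2 s: v starts 6 cm/s; Δx = 6·2 + ½·2·2² = 16 cm; v ends 10 cm/s.
2–7 s: v starts 10 cm/s; Δx = 10·5 + ½·10·5² = 175 cm; v ends 60 cm/s.
7–8 s: v starts 60 cm/s; Δx = 60·1 + ½·-11·1² = 54.5 cm; v ends 49 cm/s.
8–9 s: v starts 49 cm/s; Δx = 49·1 + ½·-3·1² = 47.5 cm; v ends 46 cm/s.
x(9) = -6 + Σ Δx = 287 cm.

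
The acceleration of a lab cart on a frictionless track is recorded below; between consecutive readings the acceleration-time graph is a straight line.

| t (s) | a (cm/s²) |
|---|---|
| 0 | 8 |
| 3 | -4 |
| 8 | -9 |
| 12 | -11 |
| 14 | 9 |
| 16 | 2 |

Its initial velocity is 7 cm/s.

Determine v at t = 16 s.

Δv equals the area under the a-t graph; then v = v₀ + Δv.
0–3 s: ½(8 + -4)(3) = 6 cm/s
3–8 s: ½(-4 + -9)(5) = -32.5 cm/s
8–12 s: ½(-9 + -11)(4) = -40 cm/s
12–14 s: ½(-11 + 9)(2) = -2 cm/s
14–16 s: ½(9 + 2)(2) = 11 cm/s
Δv = -57.5 cm/s, so v(16) = 7 + (-57.5) = -50.5 cm/s.

-50.5 cm/s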